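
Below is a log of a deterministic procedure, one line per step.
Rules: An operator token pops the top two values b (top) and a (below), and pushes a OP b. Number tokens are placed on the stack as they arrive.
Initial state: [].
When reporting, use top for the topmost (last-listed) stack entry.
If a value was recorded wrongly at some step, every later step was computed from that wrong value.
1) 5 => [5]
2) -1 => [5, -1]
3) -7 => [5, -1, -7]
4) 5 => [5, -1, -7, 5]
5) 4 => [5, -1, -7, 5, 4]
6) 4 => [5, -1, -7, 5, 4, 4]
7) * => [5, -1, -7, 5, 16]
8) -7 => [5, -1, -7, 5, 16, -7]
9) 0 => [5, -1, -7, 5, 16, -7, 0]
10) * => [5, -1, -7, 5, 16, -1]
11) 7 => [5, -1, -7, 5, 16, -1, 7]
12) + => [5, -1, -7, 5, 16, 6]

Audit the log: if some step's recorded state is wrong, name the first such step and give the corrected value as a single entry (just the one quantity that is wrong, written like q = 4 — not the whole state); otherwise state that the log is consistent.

step 10, top = 0

1. push 5: top = 5 (agrees with the log)
2. push -1: top = -1 (matches)
3. push -7: top = -7 (agrees with the log)
4. push 5: top = 5 (in agreement)
5. push 4: top = 4 (checks out)
6. push 4: top = 4 (in agreement)
7. 4 * 4 = 16 (checks out)
8. push -7: top = -7 (agrees with the log)
9. push 0: top = 0 (verified)
10. -7 * 0 = 0 (this is not what the log shows)
First incorrect step: 10; the correct value is top = 0.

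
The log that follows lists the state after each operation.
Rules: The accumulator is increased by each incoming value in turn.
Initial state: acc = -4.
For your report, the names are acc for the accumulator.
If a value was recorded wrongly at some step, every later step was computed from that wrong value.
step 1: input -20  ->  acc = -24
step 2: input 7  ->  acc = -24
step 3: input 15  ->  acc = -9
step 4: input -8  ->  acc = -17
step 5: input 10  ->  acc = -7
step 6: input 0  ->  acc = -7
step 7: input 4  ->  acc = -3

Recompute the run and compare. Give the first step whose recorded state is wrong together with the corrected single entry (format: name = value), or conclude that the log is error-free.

Recomputing the run from the initial state:
step 1: acc = -24
step 2: acc = -17
step 3: acc = -2
step 4: acc = -10
step 5: acc = 0
step 6: acc = 0
step 7: acc = 4
The first disagreement with the log is at step 2, where the value should be acc = -17.

step 2, acc = -17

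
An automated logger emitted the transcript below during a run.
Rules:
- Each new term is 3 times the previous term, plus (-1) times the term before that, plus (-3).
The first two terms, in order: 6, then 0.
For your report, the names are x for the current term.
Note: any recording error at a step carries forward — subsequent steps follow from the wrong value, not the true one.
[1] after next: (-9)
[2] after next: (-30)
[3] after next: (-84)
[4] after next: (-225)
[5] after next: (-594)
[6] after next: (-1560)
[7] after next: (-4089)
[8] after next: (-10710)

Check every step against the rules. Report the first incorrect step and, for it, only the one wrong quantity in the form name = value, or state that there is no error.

Recomputing the run from the initial state:
step 1: x = -9
step 2: x = -30
step 3: x = -84
step 4: x = -225
step 5: x = -594
step 6: x = -1560
step 7: x = -4089
step 8: x = -10710
This matches the transcript at every step.

no error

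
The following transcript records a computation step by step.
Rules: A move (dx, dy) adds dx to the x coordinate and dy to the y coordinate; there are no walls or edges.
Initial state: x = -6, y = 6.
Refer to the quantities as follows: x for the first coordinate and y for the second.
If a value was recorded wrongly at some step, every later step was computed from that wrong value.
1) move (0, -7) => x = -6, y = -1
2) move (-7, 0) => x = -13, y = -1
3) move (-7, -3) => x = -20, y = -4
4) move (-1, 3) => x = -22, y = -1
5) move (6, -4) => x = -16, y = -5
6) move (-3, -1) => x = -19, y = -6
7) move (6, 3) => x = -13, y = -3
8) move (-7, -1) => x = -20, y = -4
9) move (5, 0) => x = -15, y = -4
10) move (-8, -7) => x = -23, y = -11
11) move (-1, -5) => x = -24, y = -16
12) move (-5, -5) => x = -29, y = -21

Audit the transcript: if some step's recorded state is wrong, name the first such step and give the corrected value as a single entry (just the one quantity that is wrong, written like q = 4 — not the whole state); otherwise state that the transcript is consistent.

step 4, x = -21

Step 1: x = -6 + (0) = -6, y = 6 + (-7) = -1 — exactly as logged.
Step 2: x = -6 + (-7) = -13, y = -1 + (0) = -1 — checks out.
Step 3: x = -13 + (-7) = -20, y = -1 + (-3) = -4 — matches.
Step 4: x = -20 + (-1) = -21, y = -4 + (3) = -1 — the transcript has a different value.
So the first discrepancy is step 4, where the right value is x = -21.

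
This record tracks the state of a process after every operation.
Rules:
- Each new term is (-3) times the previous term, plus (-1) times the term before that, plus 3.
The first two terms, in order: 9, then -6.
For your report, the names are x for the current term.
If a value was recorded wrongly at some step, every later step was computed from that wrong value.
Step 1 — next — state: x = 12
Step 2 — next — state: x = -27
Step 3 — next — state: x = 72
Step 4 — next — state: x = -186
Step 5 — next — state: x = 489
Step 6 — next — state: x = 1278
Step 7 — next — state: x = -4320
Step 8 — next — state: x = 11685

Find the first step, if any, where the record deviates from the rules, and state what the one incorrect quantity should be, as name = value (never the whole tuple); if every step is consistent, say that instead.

step 1: x = -3*(-6) + (-1)*(9) + (3) = 12 -> verified
step 2: x = -3*(12) + (-1)*(-6) + (3) = -27 -> agrees with the record
step 3: x = -3*(-27) + (-1)*(12) + (3) = 72 -> matches
step 4: x = -3*(72) + (-1)*(-27) + (3) = -186 -> matches
step 5: x = -3*(-186) + (-1)*(72) + (3) = 489 -> no discrepancy
step 6: x = -3*(489) + (-1)*(-186) + (3) = -1278 -> the record disagrees here
Conclusion: step 6 carries the first error; the entry should be x = -1278.

step 6, x = -1278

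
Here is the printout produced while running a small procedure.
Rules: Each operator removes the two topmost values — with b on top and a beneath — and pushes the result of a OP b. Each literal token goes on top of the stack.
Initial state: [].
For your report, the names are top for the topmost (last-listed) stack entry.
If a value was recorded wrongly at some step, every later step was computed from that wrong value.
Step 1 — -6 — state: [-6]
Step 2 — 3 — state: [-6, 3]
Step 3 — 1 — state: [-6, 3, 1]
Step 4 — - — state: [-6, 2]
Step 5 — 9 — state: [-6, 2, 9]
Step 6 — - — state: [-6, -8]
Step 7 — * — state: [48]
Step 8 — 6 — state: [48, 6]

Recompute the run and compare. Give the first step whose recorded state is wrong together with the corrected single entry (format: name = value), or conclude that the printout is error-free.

step 6, top = -7

Step 1: push -6: top = -6 — agrees with the printout.
Step 2: push 3: top = 3 — checks out.
Step 3: push 1: top = 1 — checks out.
Step 4: 3 - 1 = 2 — consistent with the printout.
Step 5: push 9: top = 9 — checks out.
Step 6: 2 - 9 = -7 — this is not what the printout shows.
So the first discrepancy is step 6, where the right value is top = -7.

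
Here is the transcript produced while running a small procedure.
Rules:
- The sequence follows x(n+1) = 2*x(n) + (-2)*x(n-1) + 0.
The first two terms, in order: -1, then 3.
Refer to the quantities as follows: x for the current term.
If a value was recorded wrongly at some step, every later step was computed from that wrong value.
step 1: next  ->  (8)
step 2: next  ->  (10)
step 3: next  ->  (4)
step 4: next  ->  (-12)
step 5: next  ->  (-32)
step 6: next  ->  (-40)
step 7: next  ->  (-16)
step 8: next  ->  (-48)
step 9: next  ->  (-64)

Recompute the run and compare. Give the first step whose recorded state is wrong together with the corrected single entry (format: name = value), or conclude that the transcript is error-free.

Step 1: x = 2*(3) + (-2)*(-1) + (0) = 8 — in agreement.
Step 2: x = 2*(8) + (-2)*(3) + (0) = 10 — exactly as logged.
Step 3: x = 2*(10) + (-2)*(8) + (0) = 4 — confirmed correct.
Step 4: x = 2*(4) + (-2)*(10) + (0) = -12 — matches.
Step 5: x = 2*(-12) + (-2)*(4) + (0) = -32 — in agreement.
Step 6: x = 2*(-32) + (-2)*(-12) + (0) = -40 — exactly as logged.
Step 7: x = 2*(-40) + (-2)*(-32) + (0) = -16 — consistent with the transcript.
Step 8: x = 2*(-16) + (-2)*(-40) + (0) = 48 — the transcript has a different value.
First deviation found at step 8; the corrected entry is x = 48.

step 8, x = 48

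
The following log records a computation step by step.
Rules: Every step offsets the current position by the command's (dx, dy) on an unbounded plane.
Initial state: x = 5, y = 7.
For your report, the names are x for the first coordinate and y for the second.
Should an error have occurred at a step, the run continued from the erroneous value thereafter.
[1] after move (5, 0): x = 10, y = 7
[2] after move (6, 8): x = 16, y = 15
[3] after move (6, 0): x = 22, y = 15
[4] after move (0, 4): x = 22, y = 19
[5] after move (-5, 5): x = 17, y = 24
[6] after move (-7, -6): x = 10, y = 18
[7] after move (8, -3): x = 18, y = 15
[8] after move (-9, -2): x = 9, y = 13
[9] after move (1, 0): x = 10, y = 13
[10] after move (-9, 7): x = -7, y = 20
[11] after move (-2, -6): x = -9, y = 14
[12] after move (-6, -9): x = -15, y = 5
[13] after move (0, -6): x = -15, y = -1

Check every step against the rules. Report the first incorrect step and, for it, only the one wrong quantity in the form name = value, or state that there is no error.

step 10, x = 1

Recomputing the run from the initial state:
step 1: x = 10, y = 7
step 2: x = 16, y = 15
step 3: x = 22, y = 15
step 4: x = 22, y = 19
step 5: x = 17, y = 24
step 6: x = 10, y = 18
step 7: x = 18, y = 15
step 8: x = 9, y = 13
step 9: x = 10, y = 13
step 10: x = 1, y = 20
step 11: x = -1, y = 14
step 12: x = -7, y = 5
step 13: x = -7, y = -1
The first disagreement with the log is at step 10, where the value should be x = 1.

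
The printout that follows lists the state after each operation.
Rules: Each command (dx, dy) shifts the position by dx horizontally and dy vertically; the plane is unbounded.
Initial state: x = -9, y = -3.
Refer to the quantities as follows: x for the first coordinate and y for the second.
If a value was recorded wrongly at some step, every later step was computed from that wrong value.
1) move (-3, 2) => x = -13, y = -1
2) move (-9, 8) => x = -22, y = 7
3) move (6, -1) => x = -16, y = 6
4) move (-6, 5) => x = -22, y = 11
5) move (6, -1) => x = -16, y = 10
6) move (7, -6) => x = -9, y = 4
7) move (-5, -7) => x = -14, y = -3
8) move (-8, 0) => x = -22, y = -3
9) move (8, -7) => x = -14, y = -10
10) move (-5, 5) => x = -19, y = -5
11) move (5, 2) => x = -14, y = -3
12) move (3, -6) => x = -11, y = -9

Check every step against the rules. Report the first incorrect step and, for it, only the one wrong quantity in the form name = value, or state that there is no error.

Recomputing the run from the initial state:
step 1: x = -12, y = -1
step 2: x = -21, y = 7
step 3: x = -15, y = 6
step 4: x = -21, y = 11
step 5: x = -15, y = 10
step 6: x = -8, y = 4
step 7: x = -13, y = -3
step 8: x = -21, y = -3
step 9: x = -13, y = -10
step 10: x = -18, y = -5
step 11: x = -13, y = -3
step 12: x = -10, y = -9
The first disagreement with the printout is at step 1, where the value should be x = -12.

step 1, x = -12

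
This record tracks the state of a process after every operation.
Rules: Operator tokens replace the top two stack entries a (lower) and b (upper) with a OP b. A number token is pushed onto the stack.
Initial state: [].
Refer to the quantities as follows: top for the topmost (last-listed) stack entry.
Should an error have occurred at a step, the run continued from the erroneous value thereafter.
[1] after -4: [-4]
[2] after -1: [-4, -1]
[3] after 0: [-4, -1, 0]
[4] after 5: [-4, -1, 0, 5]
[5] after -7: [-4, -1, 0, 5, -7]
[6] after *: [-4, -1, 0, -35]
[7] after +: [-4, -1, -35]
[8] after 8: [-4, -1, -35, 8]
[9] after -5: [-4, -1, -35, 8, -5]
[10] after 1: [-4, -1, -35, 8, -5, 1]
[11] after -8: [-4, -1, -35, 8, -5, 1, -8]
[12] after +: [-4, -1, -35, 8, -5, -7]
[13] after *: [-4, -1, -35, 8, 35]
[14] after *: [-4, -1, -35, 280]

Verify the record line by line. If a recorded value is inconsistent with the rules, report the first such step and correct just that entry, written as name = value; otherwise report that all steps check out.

Step 1: push -4: top = -4 — no discrepancy.
Step 2: push -1: top = -1 — confirmed correct.
Step 3: push 0: top = 0 — same as recorded.
Step 4: push 5: top = 5 — consistent with the record.
Step 5: push -7: top = -7 — agrees with the record.
Step 6: 5 * -7 = -35 — agrees with the record.
Step 7: 0 + -35 = -35 — no discrepancy.
Step 8: push 8: top = 8 — no discrepancy.
Step 9: push -5: top = -5 — agrees with the record.
Step 10: push 1: top = 1 — same as recorded.
Step 11: push -8: top = -8 — verified.
Step 12: 1 + -8 = -7 — no discrepancy.
Step 13: -5 * -7 = 35 — no discrepancy.
Step 14: 8 * 35 = 280 — consistent with the record.
No step deviates from the rules.

no error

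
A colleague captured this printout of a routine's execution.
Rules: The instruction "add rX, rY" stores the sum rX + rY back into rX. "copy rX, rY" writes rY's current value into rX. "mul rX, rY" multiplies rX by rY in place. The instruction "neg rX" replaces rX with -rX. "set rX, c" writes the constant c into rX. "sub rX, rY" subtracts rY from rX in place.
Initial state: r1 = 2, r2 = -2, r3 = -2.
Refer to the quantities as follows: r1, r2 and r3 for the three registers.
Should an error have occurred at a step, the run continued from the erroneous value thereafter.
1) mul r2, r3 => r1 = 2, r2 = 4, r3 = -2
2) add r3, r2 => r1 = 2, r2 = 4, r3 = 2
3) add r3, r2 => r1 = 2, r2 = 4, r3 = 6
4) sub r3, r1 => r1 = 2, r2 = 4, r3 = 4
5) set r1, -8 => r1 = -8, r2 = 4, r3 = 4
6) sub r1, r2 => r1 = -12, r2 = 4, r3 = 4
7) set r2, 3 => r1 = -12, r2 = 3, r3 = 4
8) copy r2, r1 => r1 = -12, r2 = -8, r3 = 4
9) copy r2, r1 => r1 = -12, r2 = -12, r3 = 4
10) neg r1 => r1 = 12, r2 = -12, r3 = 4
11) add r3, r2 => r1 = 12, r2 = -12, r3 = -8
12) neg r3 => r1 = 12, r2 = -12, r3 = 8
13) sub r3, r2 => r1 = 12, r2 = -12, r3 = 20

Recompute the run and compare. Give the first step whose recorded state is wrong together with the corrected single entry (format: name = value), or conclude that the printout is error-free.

step 8, r2 = -12

Recomputing the run from the initial state:
step 1: r1 = 2, r2 = 4, r3 = -2
step 2: r1 = 2, r2 = 4, r3 = 2
step 3: r1 = 2, r2 = 4, r3 = 6
step 4: r1 = 2, r2 = 4, r3 = 4
step 5: r1 = -8, r2 = 4, r3 = 4
step 6: r1 = -12, r2 = 4, r3 = 4
step 7: r1 = -12, r2 = 3, r3 = 4
step 8: r1 = -12, r2 = -12, r3 = 4
step 9: r1 = -12, r2 = -12, r3 = 4
step 10: r1 = 12, r2 = -12, r3 = 4
step 11: r1 = 12, r2 = -12, r3 = -8
step 12: r1 = 12, r2 = -12, r3 = 8
step 13: r1 = 12, r2 = -12, r3 = 20
The first disagreement with the printout is at step 8, where the value should be r2 = -12.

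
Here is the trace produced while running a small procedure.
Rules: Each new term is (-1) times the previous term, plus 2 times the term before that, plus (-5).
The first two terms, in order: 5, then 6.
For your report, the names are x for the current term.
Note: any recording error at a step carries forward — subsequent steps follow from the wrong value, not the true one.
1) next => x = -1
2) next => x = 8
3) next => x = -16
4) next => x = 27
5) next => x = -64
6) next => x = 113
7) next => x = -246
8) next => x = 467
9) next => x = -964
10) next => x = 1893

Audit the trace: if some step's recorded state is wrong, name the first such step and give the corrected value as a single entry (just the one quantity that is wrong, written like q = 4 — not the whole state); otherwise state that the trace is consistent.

Recomputing the run from the initial state:
step 1: x = -1
step 2: x = 8
step 3: x = -15
step 4: x = 26
step 5: x = -61
step 6: x = 108
step 7: x = -235
step 8: x = 446
step 9: x = -921
step 10: x = 1808
The first disagreement with the trace is at step 3, where the value should be x = -15.

step 3, x = -15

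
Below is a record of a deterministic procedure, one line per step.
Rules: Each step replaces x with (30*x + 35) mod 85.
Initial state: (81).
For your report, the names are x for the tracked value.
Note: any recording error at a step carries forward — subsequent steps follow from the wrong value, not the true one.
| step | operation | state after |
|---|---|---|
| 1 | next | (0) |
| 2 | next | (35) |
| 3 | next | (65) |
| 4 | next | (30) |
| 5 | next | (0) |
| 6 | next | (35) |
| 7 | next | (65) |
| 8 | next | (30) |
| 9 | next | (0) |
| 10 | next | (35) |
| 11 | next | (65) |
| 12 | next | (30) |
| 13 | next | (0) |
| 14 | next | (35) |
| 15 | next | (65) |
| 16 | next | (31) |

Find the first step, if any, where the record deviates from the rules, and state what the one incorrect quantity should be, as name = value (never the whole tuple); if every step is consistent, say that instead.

step 16, x = 30

Recomputing the run from the initial state:
step 1: x = 0
step 2: x = 35
step 3: x = 65
step 4: x = 30
step 5: x = 0
step 6: x = 35
step 7: x = 65
step 8: x = 30
step 9: x = 0
step 10: x = 35
step 11: x = 65
step 12: x = 30
step 13: x = 0
step 14: x = 35
step 15: x = 65
step 16: x = 30
The first disagreement with the record is at step 16, where the value should be x = 30.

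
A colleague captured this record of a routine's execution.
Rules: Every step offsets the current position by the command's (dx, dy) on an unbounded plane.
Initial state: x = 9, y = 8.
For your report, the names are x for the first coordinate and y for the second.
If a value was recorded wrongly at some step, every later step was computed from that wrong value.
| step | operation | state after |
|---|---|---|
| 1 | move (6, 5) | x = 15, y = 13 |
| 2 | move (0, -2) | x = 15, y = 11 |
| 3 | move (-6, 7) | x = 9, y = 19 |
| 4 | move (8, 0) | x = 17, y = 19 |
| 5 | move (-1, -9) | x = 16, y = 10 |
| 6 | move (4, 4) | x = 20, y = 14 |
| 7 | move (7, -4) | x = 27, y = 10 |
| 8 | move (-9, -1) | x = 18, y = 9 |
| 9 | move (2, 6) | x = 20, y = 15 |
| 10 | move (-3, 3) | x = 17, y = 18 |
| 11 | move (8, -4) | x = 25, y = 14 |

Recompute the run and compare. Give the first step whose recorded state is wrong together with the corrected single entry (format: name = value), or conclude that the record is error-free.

Recomputing the run from the initial state:
step 1: x = 15, y = 13
step 2: x = 15, y = 11
step 3: x = 9, y = 18
step 4: x = 17, y = 18
step 5: x = 16, y = 9
step 6: x = 20, y = 13
step 7: x = 27, y = 9
step 8: x = 18, y = 8
step 9: x = 20, y = 14
step 10: x = 17, y = 17
step 11: x = 25, y = 13
The first disagreement with the record is at step 3, where the value should be y = 18.

step 3, y = 18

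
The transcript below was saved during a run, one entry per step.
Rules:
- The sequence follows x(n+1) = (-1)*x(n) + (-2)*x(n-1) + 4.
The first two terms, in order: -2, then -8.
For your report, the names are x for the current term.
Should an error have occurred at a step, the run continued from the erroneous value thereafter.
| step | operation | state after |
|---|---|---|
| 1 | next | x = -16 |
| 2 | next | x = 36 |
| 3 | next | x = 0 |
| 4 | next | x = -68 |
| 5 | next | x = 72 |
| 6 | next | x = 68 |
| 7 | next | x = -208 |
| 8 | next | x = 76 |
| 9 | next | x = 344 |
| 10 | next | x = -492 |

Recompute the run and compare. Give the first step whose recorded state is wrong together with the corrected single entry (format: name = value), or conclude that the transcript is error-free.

step 1: x = -1*(-8) + (-2)*(-2) + (4) = 16 -> not what was recorded
Conclusion: step 1 carries the first error; the entry should be x = 16.

step 1, x = 16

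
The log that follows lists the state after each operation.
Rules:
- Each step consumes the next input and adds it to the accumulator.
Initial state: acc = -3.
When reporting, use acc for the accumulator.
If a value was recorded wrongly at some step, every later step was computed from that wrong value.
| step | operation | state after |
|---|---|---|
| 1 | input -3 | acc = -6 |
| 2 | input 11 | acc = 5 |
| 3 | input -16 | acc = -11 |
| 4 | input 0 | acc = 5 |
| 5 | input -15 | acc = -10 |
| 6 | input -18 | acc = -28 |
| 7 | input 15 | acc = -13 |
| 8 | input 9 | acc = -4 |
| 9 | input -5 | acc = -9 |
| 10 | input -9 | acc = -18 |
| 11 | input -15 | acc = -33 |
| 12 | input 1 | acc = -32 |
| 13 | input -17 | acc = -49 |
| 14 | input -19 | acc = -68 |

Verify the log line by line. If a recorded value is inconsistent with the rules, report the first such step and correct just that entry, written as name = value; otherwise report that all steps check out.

Recomputing the run from the initial state:
step 1: acc = -6
step 2: acc = 5
step 3: acc = -11
step 4: acc = -11
step 5: acc = -26
step 6: acc = -44
step 7: acc = -29
step 8: acc = -20
step 9: acc = -25
step 10: acc = -34
step 11: acc = -49
step 12: acc = -48
step 13: acc = -65
step 14: acc = -84
The first disagreement with the log is at step 4, where the value should be acc = -11.

step 4, acc = -11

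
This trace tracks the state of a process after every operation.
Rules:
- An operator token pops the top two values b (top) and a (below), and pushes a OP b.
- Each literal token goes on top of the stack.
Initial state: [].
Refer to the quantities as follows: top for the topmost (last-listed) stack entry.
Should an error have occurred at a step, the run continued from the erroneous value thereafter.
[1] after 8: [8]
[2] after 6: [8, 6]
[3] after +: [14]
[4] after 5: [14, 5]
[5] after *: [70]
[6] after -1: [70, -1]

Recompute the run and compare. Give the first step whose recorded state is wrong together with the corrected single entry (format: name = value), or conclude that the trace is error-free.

no error

Step 1: push 8: top = 8 — exactly as logged.
Step 2: push 6: top = 6 — consistent with the trace.
Step 3: 8 + 6 = 14 — same as recorded.
Step 4: push 5: top = 5 — consistent with the trace.
Step 5: 14 * 5 = 70 — no discrepancy.
Step 6: push -1: top = -1 — agrees with the trace.
Every step is consistent.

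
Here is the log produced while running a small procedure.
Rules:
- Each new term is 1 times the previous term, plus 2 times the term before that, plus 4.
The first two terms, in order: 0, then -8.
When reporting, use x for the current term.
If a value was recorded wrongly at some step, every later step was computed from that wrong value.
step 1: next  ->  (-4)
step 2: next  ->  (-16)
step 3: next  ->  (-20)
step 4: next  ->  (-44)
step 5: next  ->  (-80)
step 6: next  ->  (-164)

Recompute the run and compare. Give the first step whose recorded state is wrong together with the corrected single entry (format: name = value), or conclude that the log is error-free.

1. x = 1*(-8) + (2)*(0) + (4) = -4 (in agreement)
2. x = 1*(-4) + (2)*(-8) + (4) = -16 (confirmed correct)
3. x = 1*(-16) + (2)*(-4) + (4) = -20 (exactly as logged)
4. x = 1*(-20) + (2)*(-16) + (4) = -48 (the log disagrees here)
The audit stops at step 4: the recorded entry is wrong and should be x = -48.

step 4, x = -48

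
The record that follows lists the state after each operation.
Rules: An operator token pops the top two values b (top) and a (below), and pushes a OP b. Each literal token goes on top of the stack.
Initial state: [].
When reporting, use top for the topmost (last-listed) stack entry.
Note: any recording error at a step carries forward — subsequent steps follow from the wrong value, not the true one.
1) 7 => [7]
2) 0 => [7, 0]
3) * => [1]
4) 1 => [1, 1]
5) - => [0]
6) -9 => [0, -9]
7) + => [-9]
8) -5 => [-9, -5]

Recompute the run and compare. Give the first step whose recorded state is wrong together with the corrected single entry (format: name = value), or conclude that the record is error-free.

step 3, top = 0

1. push 7: top = 7 (checks out)
2. push 0: top = 0 (verified)
3. 7 * 0 = 0 (a discrepancy with the record)
Step 3 is the first one off; corrected, top = 0.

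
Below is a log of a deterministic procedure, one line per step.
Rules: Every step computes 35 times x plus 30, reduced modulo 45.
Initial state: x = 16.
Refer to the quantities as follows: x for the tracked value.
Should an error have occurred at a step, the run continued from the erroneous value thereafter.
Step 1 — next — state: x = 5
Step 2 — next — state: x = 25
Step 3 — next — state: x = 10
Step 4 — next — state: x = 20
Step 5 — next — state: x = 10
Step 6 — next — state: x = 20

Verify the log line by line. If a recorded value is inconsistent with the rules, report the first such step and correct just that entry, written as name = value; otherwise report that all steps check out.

step 1: x = (35*16 + 30) mod 45 = 5 -> exactly as logged
step 2: x = (35*5 + 30) mod 45 = 25 -> no discrepancy
step 3: x = (35*25 + 30) mod 45 = 5 -> the recorded entry deviates here
The earliest wrong entry is at step 3: it should read x = 5.

step 3, x = 5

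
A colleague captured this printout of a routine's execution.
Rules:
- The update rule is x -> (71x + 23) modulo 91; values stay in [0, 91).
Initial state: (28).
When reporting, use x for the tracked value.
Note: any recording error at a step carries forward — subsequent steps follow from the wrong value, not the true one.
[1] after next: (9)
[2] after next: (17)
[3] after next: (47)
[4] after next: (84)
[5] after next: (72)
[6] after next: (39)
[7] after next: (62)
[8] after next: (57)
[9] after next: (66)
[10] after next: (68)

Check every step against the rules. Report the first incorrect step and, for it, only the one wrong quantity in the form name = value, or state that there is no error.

step 2, x = 25

Recomputing the run from the initial state:
step 1: x = 9
step 2: x = 25
step 3: x = 69
step 4: x = 8
step 5: x = 45
step 6: x = 33
step 7: x = 0
step 8: x = 23
step 9: x = 18
step 10: x = 27
The first disagreement with the printout is at step 2, where the value should be x = 25.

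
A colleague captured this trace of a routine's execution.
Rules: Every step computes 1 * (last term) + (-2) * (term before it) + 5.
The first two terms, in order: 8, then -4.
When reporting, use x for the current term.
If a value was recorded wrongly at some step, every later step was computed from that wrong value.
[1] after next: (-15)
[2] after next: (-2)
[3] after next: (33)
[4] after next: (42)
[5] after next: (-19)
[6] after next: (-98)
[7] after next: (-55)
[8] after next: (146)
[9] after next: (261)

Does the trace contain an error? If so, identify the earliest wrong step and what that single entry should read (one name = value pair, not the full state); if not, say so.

no error

Step 1: x = 1*(-4) + (-2)*(8) + (5) = -15 — matches.
Step 2: x = 1*(-15) + (-2)*(-4) + (5) = -2 — verified.
Step 3: x = 1*(-2) + (-2)*(-15) + (5) = 33 — exactly as logged.
Step 4: x = 1*(33) + (-2)*(-2) + (5) = 42 — consistent with the trace.
Step 5: x = 1*(42) + (-2)*(33) + (5) = -19 — no discrepancy.
Step 6: x = 1*(-19) + (-2)*(42) + (5) = -98 — confirmed correct.
Step 7: x = 1*(-98) + (-2)*(-19) + (5) = -55 — confirmed correct.
Step 8: x = 1*(-55) + (-2)*(-98) + (5) = 146 — checks out.
Step 9: x = 1*(146) + (-2)*(-55) + (5) = 261 — agrees with the trace.
Nothing is out of place; the run is error-free.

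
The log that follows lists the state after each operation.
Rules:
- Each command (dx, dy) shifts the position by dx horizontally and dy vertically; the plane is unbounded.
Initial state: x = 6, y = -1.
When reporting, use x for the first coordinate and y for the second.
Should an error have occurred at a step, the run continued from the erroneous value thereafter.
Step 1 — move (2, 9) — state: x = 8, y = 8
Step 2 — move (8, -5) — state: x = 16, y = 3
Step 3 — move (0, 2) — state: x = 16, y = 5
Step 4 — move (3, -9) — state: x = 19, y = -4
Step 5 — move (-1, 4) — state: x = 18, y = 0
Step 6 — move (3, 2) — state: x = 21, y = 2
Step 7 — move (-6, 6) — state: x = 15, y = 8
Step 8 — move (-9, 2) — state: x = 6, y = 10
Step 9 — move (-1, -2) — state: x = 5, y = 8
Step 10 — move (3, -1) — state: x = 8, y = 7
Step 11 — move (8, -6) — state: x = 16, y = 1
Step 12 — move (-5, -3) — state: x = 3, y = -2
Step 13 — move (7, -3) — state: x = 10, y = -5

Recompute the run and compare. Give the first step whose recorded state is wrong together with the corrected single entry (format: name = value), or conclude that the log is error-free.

step 1: x = 6 + (2) = 8, y = -1 + (9) = 8 -> no discrepancy
step 2: x = 8 + (8) = 16, y = 8 + (-5) = 3 -> agrees with the log
step 3: x = 16 + (0) = 16, y = 3 + (2) = 5 -> in agreement
step 4: x = 16 + (3) = 19, y = 5 + (-9) = -4 -> checks out
step 5: x = 19 + (-1) = 18, y = -4 + (4) = 0 -> same as recorded
step 6: x = 18 + (3) = 21, y = 0 + (2) = 2 -> same as recorded
step 7: x = 21 + (-6) = 15, y = 2 + (6) = 8 -> checks out
step 8: x = 15 + (-9) = 6, y = 8 + (2) = 10 -> same as recorded
step 9: x = 6 + (-1) = 5, y = 10 + (-2) = 8 -> no discrepancy
step 10: x = 5 + (3) = 8, y = 8 + (-1) = 7 -> matches
step 11: x = 8 + (8) = 16, y = 7 + (-6) = 1 -> confirmed correct
step 12: x = 16 + (-5) = 11, y = 1 + (-3) = -2 -> this is not what the log shows
Conclusion: step 12 carries the first error; the entry should be x = 11.

step 12, x = 11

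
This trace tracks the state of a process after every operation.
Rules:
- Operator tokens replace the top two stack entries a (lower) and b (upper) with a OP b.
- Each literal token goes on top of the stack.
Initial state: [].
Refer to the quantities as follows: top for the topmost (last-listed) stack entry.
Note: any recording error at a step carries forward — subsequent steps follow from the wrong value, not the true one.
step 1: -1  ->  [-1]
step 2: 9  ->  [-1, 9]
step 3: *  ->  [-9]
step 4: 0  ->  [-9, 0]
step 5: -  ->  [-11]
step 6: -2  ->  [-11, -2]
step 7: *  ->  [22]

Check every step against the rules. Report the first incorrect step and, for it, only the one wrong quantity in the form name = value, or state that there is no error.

step 1: push -1: top = -1 -> verified
step 2: push 9: top = 9 -> verified
step 3: -1 * 9 = -9 -> exactly as logged
step 4: push 0: top = 0 -> confirmed correct
step 5: -9 - 0 = -9 -> first mismatch against the trace
Step 5 is the first one off; corrected, top = -9.

step 5, top = -9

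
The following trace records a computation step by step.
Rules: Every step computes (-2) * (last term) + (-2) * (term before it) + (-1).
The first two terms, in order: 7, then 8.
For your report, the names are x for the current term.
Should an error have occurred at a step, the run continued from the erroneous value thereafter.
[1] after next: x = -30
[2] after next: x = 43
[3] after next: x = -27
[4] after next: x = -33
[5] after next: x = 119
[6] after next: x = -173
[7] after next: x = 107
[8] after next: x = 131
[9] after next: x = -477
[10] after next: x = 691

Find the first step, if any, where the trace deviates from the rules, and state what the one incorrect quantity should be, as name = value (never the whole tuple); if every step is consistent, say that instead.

1. x = -2*(8) + (-2)*(7) + (-1) = -31 (first mismatch against the trace)
The earliest wrong entry is at step 1: it should read x = -31.

step 1, x = -31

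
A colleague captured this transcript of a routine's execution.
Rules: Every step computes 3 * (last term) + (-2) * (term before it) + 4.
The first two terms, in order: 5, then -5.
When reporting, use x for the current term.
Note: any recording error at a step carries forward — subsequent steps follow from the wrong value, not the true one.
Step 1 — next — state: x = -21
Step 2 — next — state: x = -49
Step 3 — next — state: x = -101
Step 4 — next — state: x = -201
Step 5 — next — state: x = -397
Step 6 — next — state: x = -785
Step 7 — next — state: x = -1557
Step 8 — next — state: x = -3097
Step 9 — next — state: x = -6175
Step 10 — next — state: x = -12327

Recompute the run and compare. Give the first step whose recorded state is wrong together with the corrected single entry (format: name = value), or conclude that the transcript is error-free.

step 1: x = 3*(-5) + (-2)*(5) + (4) = -21 -> in agreement
step 2: x = 3*(-21) + (-2)*(-5) + (4) = -49 -> consistent with the transcript
step 3: x = 3*(-49) + (-2)*(-21) + (4) = -101 -> agrees with the transcript
step 4: x = 3*(-101) + (-2)*(-49) + (4) = -201 -> confirmed correct
step 5: x = 3*(-201) + (-2)*(-101) + (4) = -397 -> agrees with the transcript
step 6: x = 3*(-397) + (-2)*(-201) + (4) = -785 -> checks out
step 7: x = 3*(-785) + (-2)*(-397) + (4) = -1557 -> no discrepancy
step 8: x = 3*(-1557) + (-2)*(-785) + (4) = -3097 -> agrees with the transcript
step 9: x = 3*(-3097) + (-2)*(-1557) + (4) = -6173 -> a discrepancy with the transcript
First deviation found at step 9; the corrected entry is x = -6173.

step 9, x = -6173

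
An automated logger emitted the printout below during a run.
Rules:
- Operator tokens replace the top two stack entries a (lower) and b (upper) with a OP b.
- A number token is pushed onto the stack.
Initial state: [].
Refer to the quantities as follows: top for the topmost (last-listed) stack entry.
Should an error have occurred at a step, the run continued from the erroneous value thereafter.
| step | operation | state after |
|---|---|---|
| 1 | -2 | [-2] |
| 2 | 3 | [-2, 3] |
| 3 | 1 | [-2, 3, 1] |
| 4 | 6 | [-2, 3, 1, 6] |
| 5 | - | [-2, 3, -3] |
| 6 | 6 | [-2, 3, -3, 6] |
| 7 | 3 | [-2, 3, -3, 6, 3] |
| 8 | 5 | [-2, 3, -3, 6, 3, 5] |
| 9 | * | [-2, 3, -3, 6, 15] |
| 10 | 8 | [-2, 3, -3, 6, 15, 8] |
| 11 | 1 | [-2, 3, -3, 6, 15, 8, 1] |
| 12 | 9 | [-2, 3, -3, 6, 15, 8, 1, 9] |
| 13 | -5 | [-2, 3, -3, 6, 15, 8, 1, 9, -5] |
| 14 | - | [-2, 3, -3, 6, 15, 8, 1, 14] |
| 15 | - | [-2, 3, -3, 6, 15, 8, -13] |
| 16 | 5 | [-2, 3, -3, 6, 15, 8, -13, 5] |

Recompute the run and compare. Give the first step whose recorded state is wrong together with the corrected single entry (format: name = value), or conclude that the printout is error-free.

Step 1: push -2: top = -2 — in agreement.
Step 2: push 3: top = 3 — confirmed correct.
Step 3: push 1: top = 1 — checks out.
Step 4: push 6: top = 6 — verified.
Step 5: 1 - 6 = -5 — the printout has a different value.
That makes step 5 the first incorrect line — top = -5 is what it should show.

step 5, top = -5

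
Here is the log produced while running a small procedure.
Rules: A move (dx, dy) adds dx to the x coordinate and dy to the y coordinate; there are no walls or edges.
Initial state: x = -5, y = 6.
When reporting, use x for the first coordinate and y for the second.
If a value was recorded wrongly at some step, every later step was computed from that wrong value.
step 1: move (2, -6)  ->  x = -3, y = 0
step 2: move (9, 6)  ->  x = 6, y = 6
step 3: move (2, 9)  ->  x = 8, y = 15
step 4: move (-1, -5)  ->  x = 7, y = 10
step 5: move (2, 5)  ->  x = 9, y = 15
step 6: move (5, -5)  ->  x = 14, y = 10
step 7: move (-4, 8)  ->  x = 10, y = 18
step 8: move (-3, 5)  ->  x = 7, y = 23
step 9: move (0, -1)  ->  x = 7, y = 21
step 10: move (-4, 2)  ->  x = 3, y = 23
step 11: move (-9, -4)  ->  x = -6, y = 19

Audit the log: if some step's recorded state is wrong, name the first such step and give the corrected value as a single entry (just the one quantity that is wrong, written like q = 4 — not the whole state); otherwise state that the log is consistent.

step 9, y = 22

Recomputing the run from the initial state:
step 1: x = -3, y = 0
step 2: x = 6, y = 6
step 3: x = 8, y = 15
step 4: x = 7, y = 10
step 5: x = 9, y = 15
step 6: x = 14, y = 10
step 7: x = 10, y = 18
step 8: x = 7, y = 23
step 9: x = 7, y = 22
step 10: x = 3, y = 24
step 11: x = -6, y = 20
The first disagreement with the log is at step 9, where the value should be y = 22.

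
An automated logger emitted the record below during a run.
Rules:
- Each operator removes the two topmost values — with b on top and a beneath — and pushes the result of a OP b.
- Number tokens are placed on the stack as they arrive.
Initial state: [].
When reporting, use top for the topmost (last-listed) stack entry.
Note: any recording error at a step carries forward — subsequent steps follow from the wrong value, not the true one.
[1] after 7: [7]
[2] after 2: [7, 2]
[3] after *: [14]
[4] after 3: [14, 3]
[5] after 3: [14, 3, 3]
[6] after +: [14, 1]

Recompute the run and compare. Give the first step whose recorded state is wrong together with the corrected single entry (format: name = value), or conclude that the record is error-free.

Recomputing the run from the initial state:
step 1: [7]
step 2: [7, 2]
step 3: [14]
step 4: [14, 3]
step 5: [14, 3, 3]
step 6: [14, 6]
The first disagreement with the record is at step 6, where the value should be top = 6.

step 6, top = 6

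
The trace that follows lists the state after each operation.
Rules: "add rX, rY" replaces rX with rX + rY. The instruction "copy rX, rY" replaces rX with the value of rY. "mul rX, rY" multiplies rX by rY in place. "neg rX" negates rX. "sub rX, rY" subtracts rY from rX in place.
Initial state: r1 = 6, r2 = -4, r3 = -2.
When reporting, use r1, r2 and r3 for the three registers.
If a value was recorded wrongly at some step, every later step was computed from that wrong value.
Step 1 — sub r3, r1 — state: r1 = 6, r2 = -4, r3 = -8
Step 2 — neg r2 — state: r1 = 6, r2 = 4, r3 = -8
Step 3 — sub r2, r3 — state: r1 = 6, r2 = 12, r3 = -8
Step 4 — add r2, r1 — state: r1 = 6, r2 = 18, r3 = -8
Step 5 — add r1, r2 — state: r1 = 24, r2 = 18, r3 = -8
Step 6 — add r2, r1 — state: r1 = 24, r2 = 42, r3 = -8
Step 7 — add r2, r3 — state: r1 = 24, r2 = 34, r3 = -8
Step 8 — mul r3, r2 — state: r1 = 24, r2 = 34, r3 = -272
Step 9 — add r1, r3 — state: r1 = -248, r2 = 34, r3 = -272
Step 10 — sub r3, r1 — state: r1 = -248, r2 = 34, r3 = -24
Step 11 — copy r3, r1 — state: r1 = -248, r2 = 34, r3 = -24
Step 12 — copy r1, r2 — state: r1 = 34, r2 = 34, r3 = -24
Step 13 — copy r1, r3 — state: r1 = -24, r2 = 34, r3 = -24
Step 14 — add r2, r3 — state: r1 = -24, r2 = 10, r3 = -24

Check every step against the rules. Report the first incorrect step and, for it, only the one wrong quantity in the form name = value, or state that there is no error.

Step 1: r3 = -2 - 6 = -8 — in agreement.
Step 2: r2 = -(-4) = 4 — in agreement.
Step 3: r2 = 4 - -8 = 12 — confirmed correct.
Step 4: r2 = 12 + 6 = 18 — consistent with the trace.
Step 5: r1 = 6 + 18 = 24 — checks out.
Step 6: r2 = 18 + 24 = 42 — consistent with the trace.
Step 7: r2 = 42 + -8 = 34 — matches.
Step 8: r3 = -8 * 34 = -272 — matches.
Step 9: r1 = 24 + -272 = -248 — same as recorded.
Step 10: r3 = -272 - -248 = -24 — consistent with the trace.
Step 11: r3 = -248 — the trace disagrees here.
First incorrect step: 11; the correct value is r3 = -248.

step 11, r3 = -248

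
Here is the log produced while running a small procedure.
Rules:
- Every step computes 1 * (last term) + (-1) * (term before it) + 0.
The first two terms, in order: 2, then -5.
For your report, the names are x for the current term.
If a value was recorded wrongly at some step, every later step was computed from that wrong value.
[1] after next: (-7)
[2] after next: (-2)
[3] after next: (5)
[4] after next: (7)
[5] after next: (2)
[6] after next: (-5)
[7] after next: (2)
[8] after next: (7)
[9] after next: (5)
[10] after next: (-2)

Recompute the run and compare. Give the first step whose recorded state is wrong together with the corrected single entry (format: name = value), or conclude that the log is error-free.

step 7, x = -7

1. x = 1*(-5) + (-1)*(2) + (0) = -7 (in agreement)
2. x = 1*(-7) + (-1)*(-5) + (0) = -2 (same as recorded)
3. x = 1*(-2) + (-1)*(-7) + (0) = 5 (in agreement)
4. x = 1*(5) + (-1)*(-2) + (0) = 7 (in agreement)
5. x = 1*(7) + (-1)*(5) + (0) = 2 (verified)
6. x = 1*(2) + (-1)*(7) + (0) = -5 (consistent with the log)
7. x = 1*(-5) + (-1)*(2) + (0) = -7 (first mismatch against the log)
First incorrect step: 7; the correct value is x = -7.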